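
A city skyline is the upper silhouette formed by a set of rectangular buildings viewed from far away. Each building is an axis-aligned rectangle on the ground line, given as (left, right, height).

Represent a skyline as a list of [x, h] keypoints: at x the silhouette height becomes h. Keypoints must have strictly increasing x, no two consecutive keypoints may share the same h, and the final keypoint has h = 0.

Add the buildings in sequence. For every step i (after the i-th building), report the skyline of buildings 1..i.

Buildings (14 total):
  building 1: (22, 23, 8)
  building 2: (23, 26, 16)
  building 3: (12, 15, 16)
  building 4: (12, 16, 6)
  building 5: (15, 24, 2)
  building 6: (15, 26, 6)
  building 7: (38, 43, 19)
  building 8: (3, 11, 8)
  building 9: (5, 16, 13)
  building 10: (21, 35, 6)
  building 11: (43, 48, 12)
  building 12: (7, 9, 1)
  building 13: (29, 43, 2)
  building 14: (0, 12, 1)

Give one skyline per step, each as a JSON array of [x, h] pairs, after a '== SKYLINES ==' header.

== SKYLINES ==
[[22,8],[23,0]]
[[22,8],[23,16],[26,0]]
[[12,16],[15,0],[22,8],[23,16],[26,0]]
[[12,16],[15,6],[16,0],[22,8],[23,16],[26,0]]
[[12,16],[15,6],[16,2],[22,8],[23,16],[26,0]]
[[12,16],[15,6],[22,8],[23,16],[26,0]]
[[12,16],[15,6],[22,8],[23,16],[26,0],[38,19],[43,0]]
[[3,8],[11,0],[12,16],[15,6],[22,8],[23,16],[26,0],[38,19],[43,0]]
[[3,8],[5,13],[12,16],[15,13],[16,6],[22,8],[23,16],[26,0],[38,19],[43,0]]
[[3,8],[5,13],[12,16],[15,13],[16,6],[22,8],[23,16],[26,6],[35,0],[38,19],[43,0]]
[[3,8],[5,13],[12,16],[15,13],[16,6],[22,8],[23,16],[26,6],[35,0],[38,19],[43,12],[48,0]]
[[3,8],[5,13],[12,16],[15,13],[16,6],[22,8],[23,16],[26,6],[35,0],[38,19],[43,12],[48,0]]
[[3,8],[5,13],[12,16],[15,13],[16,6],[22,8],[23,16],[26,6],[35,2],[38,19],[43,12],[48,0]]
[[0,1],[3,8],[5,13],[12,16],[15,13],[16,6],[22,8],[23,16],[26,6],[35,2],[38,19],[43,12],[48,0]]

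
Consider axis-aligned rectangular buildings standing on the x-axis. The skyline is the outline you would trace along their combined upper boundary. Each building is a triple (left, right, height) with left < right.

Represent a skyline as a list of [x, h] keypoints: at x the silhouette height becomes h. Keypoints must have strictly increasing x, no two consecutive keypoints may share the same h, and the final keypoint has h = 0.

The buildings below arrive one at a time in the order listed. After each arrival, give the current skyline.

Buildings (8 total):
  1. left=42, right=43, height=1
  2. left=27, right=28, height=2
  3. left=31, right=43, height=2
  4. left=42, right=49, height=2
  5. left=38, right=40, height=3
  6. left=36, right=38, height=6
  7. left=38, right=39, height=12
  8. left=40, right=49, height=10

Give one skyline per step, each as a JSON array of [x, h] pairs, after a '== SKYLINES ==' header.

== SKYLINES ==
[[42,1],[43,0]]
[[27,2],[28,0],[42,1],[43,0]]
[[27,2],[28,0],[31,2],[43,0]]
[[27,2],[28,0],[31,2],[49,0]]
[[27,2],[28,0],[31,2],[38,3],[40,2],[49,0]]
[[27,2],[28,0],[31,2],[36,6],[38,3],[40,2],[49,0]]
[[27,2],[28,0],[31,2],[36,6],[38,12],[39,3],[40,2],[49,0]]
[[27,2],[28,0],[31,2],[36,6],[38,12],[39,3],[40,10],[49,0]]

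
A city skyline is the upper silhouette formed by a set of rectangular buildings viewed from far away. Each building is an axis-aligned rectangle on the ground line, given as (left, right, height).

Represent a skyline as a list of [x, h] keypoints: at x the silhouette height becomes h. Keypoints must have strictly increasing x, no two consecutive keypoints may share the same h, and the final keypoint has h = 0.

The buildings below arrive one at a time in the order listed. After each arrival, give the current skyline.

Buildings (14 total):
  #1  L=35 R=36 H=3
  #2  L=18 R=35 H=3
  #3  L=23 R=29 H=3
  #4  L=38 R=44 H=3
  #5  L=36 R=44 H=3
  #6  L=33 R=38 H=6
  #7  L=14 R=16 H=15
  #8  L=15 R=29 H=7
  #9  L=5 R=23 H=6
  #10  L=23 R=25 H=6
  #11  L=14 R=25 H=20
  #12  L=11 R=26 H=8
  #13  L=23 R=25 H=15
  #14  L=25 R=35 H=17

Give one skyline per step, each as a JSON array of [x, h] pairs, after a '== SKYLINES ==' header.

== SKYLINES ==
[[35,3],[36,0]]
[[18,3],[36,0]]
[[18,3],[36,0]]
[[18,3],[36,0],[38,3],[44,0]]
[[18,3],[44,0]]
[[18,3],[33,6],[38,3],[44,0]]
[[14,15],[16,0],[18,3],[33,6],[38,3],[44,0]]
[[14,15],[16,7],[29,3],[33,6],[38,3],[44,0]]
[[5,6],[14,15],[16,7],[29,3],[33,6],[38,3],[44,0]]
[[5,6],[14,15],[16,7],[29,3],[33,6],[38,3],[44,0]]
[[5,6],[14,20],[25,7],[29,3],[33,6],[38,3],[44,0]]
[[5,6],[11,8],[14,20],[25,8],[26,7],[29,3],[33,6],[38,3],[44,0]]
[[5,6],[11,8],[14,20],[25,8],[26,7],[29,3],[33,6],[38,3],[44,0]]
[[5,6],[11,8],[14,20],[25,17],[35,6],[38,3],[44,0]]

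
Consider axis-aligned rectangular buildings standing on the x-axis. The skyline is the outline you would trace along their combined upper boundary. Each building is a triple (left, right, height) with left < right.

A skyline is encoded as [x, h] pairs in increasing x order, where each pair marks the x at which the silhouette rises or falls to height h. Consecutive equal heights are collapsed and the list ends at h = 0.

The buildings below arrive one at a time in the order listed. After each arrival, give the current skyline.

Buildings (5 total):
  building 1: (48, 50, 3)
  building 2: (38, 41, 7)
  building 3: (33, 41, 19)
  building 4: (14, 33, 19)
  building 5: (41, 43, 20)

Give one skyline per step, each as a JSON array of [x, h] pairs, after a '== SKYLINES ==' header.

== SKYLINES ==
[[48,3],[50,0]]
[[38,7],[41,0],[48,3],[50,0]]
[[33,19],[41,0],[48,3],[50,0]]
[[14,19],[41,0],[48,3],[50,0]]
[[14,19],[41,20],[43,0],[48,3],[50,0]]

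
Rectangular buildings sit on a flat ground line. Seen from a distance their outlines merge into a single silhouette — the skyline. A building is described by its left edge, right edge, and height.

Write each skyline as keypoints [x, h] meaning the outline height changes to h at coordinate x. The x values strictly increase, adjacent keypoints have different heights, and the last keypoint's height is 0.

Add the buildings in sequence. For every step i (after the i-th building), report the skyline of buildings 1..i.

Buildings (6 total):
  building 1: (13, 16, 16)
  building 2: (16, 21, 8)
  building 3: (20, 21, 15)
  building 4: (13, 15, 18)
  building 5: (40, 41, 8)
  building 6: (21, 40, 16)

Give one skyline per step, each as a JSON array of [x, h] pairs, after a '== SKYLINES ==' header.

== SKYLINES ==
[[13,16],[16,0]]
[[13,16],[16,8],[21,0]]
[[13,16],[16,8],[20,15],[21,0]]
[[13,18],[15,16],[16,8],[20,15],[21,0]]
[[13,18],[15,16],[16,8],[20,15],[21,0],[40,8],[41,0]]
[[13,18],[15,16],[16,8],[20,15],[21,16],[40,8],[41,0]]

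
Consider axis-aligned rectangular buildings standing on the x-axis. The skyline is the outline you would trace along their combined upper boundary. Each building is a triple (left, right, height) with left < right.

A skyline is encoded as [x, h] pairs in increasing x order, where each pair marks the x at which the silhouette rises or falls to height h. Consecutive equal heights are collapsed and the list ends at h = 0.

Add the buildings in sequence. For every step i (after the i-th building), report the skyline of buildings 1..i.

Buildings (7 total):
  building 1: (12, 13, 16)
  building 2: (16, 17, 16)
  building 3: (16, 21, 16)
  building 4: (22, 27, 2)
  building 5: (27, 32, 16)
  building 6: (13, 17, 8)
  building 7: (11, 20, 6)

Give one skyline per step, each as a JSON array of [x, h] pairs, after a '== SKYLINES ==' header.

== SKYLINES ==
[[12,16],[13,0]]
[[12,16],[13,0],[16,16],[17,0]]
[[12,16],[13,0],[16,16],[21,0]]
[[12,16],[13,0],[16,16],[21,0],[22,2],[27,0]]
[[12,16],[13,0],[16,16],[21,0],[22,2],[27,16],[32,0]]
[[12,16],[13,8],[16,16],[21,0],[22,2],[27,16],[32,0]]
[[11,6],[12,16],[13,8],[16,16],[21,0],[22,2],[27,16],[32,0]]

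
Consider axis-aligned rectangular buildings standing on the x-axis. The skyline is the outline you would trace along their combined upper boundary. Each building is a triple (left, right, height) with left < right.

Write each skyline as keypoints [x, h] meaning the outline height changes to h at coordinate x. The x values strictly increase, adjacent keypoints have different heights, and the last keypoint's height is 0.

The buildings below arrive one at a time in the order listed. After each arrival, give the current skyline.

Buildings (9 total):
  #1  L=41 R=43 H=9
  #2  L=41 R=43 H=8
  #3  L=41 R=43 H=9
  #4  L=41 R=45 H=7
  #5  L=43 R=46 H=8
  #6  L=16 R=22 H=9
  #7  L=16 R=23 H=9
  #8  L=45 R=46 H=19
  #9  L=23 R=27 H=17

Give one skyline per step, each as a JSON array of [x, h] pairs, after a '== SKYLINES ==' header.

== SKYLINES ==
[[41,9],[43,0]]
[[41,9],[43,0]]
[[41,9],[43,0]]
[[41,9],[43,7],[45,0]]
[[41,9],[43,8],[46,0]]
[[16,9],[22,0],[41,9],[43,8],[46,0]]
[[16,9],[23,0],[41,9],[43,8],[46,0]]
[[16,9],[23,0],[41,9],[43,8],[45,19],[46,0]]
[[16,9],[23,17],[27,0],[41,9],[43,8],[45,19],[46,0]]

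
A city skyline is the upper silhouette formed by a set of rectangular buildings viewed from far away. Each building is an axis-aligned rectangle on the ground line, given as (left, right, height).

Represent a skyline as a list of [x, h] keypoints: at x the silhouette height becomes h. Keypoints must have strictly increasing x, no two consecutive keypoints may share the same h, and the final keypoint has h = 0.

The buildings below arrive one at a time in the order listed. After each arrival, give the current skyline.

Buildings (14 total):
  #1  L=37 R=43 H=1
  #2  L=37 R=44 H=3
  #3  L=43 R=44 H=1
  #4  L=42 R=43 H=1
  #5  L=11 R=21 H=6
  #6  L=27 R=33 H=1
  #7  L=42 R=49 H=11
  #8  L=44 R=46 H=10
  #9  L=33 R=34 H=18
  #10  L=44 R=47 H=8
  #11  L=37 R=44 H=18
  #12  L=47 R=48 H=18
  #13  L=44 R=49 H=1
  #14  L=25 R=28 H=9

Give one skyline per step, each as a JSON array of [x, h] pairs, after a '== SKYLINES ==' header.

== SKYLINES ==
[[37,1],[43,0]]
[[37,3],[44,0]]
[[37,3],[44,0]]
[[37,3],[44,0]]
[[11,6],[21,0],[37,3],[44,0]]
[[11,6],[21,0],[27,1],[33,0],[37,3],[44,0]]
[[11,6],[21,0],[27,1],[33,0],[37,3],[42,11],[49,0]]
[[11,6],[21,0],[27,1],[33,0],[37,3],[42,11],[49,0]]
[[11,6],[21,0],[27,1],[33,18],[34,0],[37,3],[42,11],[49,0]]
[[11,6],[21,0],[27,1],[33,18],[34,0],[37,3],[42,11],[49,0]]
[[11,6],[21,0],[27,1],[33,18],[34,0],[37,18],[44,11],[49,0]]
[[11,6],[21,0],[27,1],[33,18],[34,0],[37,18],[44,11],[47,18],[48,11],[49,0]]
[[11,6],[21,0],[27,1],[33,18],[34,0],[37,18],[44,11],[47,18],[48,11],[49,0]]
[[11,6],[21,0],[25,9],[28,1],[33,18],[34,0],[37,18],[44,11],[47,18],[48,11],[49,0]]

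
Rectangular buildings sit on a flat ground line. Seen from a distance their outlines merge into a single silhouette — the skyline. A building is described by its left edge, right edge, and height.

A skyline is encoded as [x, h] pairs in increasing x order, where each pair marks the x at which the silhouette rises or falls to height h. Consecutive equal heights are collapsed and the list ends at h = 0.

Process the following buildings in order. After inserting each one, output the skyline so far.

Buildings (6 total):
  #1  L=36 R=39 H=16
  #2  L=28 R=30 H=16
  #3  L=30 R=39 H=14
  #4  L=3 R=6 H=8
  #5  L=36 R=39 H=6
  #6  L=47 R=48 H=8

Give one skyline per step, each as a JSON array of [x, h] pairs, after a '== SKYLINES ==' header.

== SKYLINES ==
[[36,16],[39,0]]
[[28,16],[30,0],[36,16],[39,0]]
[[28,16],[30,14],[36,16],[39,0]]
[[3,8],[6,0],[28,16],[30,14],[36,16],[39,0]]
[[3,8],[6,0],[28,16],[30,14],[36,16],[39,0]]
[[3,8],[6,0],[28,16],[30,14],[36,16],[39,0],[47,8],[48,0]]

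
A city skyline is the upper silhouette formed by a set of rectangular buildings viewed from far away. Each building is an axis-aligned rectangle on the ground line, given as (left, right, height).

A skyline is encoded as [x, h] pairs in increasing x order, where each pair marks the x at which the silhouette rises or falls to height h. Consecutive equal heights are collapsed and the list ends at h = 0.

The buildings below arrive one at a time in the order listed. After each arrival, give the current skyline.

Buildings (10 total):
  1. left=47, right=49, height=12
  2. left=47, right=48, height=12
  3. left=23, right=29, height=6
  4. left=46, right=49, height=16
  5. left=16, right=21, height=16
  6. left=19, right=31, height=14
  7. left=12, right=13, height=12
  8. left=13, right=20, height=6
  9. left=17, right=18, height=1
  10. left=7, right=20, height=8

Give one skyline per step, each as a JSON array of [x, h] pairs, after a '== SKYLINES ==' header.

== SKYLINES ==
[[47,12],[49,0]]
[[47,12],[49,0]]
[[23,6],[29,0],[47,12],[49,0]]
[[23,6],[29,0],[46,16],[49,0]]
[[16,16],[21,0],[23,6],[29,0],[46,16],[49,0]]
[[16,16],[21,14],[31,0],[46,16],[49,0]]
[[12,12],[13,0],[16,16],[21,14],[31,0],[46,16],[49,0]]
[[12,12],[13,6],[16,16],[21,14],[31,0],[46,16],[49,0]]
[[12,12],[13,6],[16,16],[21,14],[31,0],[46,16],[49,0]]
[[7,8],[12,12],[13,8],[16,16],[21,14],[31,0],[46,16],[49,0]]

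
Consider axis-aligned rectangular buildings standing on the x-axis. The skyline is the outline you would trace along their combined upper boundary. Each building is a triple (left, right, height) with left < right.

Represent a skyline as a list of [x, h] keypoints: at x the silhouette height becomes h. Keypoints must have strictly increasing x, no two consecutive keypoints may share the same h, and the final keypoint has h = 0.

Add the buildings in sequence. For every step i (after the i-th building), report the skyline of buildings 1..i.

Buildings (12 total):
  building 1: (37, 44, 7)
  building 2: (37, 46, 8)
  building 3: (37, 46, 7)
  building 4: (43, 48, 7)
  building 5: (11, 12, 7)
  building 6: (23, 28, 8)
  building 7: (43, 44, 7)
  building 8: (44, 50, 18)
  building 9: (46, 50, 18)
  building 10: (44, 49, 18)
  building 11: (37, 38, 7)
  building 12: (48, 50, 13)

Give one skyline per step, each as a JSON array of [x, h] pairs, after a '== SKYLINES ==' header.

== SKYLINES ==
[[37,7],[44,0]]
[[37,8],[46,0]]
[[37,8],[46,0]]
[[37,8],[46,7],[48,0]]
[[11,7],[12,0],[37,8],[46,7],[48,0]]
[[11,7],[12,0],[23,8],[28,0],[37,8],[46,7],[48,0]]
[[11,7],[12,0],[23,8],[28,0],[37,8],[46,7],[48,0]]
[[11,7],[12,0],[23,8],[28,0],[37,8],[44,18],[50,0]]
[[11,7],[12,0],[23,8],[28,0],[37,8],[44,18],[50,0]]
[[11,7],[12,0],[23,8],[28,0],[37,8],[44,18],[50,0]]
[[11,7],[12,0],[23,8],[28,0],[37,8],[44,18],[50,0]]
[[11,7],[12,0],[23,8],[28,0],[37,8],[44,18],[50,0]]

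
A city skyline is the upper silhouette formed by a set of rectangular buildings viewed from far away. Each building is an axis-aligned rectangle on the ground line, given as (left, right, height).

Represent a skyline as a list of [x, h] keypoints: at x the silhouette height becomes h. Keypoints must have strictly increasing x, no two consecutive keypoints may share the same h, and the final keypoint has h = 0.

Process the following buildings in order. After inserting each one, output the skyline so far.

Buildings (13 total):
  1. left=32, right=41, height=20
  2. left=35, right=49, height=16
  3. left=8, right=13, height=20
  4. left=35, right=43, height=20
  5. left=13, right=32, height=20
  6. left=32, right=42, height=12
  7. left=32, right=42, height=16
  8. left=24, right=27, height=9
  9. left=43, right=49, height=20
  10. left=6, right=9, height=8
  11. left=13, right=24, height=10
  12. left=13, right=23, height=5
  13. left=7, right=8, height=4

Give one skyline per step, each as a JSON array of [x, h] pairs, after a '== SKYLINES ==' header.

== SKYLINES ==
[[32,20],[41,0]]
[[32,20],[41,16],[49,0]]
[[8,20],[13,0],[32,20],[41,16],[49,0]]
[[8,20],[13,0],[32,20],[43,16],[49,0]]
[[8,20],[43,16],[49,0]]
[[8,20],[43,16],[49,0]]
[[8,20],[43,16],[49,0]]
[[8,20],[43,16],[49,0]]
[[8,20],[49,0]]
[[6,8],[8,20],[49,0]]
[[6,8],[8,20],[49,0]]
[[6,8],[8,20],[49,0]]
[[6,8],[8,20],[49,0]]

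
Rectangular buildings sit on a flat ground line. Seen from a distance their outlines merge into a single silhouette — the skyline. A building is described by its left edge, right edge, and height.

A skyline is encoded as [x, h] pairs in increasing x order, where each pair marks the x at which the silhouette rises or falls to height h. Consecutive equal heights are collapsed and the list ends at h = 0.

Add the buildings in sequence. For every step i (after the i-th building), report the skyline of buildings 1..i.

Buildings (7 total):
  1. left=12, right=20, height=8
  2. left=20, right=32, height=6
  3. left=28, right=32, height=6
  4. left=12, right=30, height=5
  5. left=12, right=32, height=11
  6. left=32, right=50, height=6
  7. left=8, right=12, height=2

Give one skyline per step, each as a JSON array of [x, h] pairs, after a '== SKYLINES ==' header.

== SKYLINES ==
[[12,8],[20,0]]
[[12,8],[20,6],[32,0]]
[[12,8],[20,6],[32,0]]
[[12,8],[20,6],[32,0]]
[[12,11],[32,0]]
[[12,11],[32,6],[50,0]]
[[8,2],[12,11],[32,6],[50,0]]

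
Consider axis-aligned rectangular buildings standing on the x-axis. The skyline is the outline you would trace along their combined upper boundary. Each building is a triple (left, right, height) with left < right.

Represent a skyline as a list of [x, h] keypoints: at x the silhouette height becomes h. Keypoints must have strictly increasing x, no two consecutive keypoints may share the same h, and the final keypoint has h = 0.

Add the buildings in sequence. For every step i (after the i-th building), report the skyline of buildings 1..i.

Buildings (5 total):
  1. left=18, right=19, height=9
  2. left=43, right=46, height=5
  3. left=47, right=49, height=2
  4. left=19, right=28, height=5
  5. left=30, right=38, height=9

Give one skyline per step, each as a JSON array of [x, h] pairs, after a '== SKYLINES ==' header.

== SKYLINES ==
[[18,9],[19,0]]
[[18,9],[19,0],[43,5],[46,0]]
[[18,9],[19,0],[43,5],[46,0],[47,2],[49,0]]
[[18,9],[19,5],[28,0],[43,5],[46,0],[47,2],[49,0]]
[[18,9],[19,5],[28,0],[30,9],[38,0],[43,5],[46,0],[47,2],[49,0]]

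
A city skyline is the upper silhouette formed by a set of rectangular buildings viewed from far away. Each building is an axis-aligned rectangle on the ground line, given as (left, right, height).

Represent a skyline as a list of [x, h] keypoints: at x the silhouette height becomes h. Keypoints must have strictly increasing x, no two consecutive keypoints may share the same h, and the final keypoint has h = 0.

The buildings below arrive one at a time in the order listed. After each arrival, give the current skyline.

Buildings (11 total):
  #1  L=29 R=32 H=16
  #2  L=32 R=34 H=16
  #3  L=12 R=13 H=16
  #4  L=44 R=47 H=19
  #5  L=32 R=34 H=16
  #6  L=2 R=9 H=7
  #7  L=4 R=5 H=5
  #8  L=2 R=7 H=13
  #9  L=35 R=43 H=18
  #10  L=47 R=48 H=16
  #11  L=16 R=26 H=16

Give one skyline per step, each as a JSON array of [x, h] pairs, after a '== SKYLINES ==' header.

== SKYLINES ==
[[29,16],[32,0]]
[[29,16],[34,0]]
[[12,16],[13,0],[29,16],[34,0]]
[[12,16],[13,0],[29,16],[34,0],[44,19],[47,0]]
[[12,16],[13,0],[29,16],[34,0],[44,19],[47,0]]
[[2,7],[9,0],[12,16],[13,0],[29,16],[34,0],[44,19],[47,0]]
[[2,7],[9,0],[12,16],[13,0],[29,16],[34,0],[44,19],[47,0]]
[[2,13],[7,7],[9,0],[12,16],[13,0],[29,16],[34,0],[44,19],[47,0]]
[[2,13],[7,7],[9,0],[12,16],[13,0],[29,16],[34,0],[35,18],[43,0],[44,19],[47,0]]
[[2,13],[7,7],[9,0],[12,16],[13,0],[29,16],[34,0],[35,18],[43,0],[44,19],[47,16],[48,0]]
[[2,13],[7,7],[9,0],[12,16],[13,0],[16,16],[26,0],[29,16],[34,0],[35,18],[43,0],[44,19],[47,16],[48,0]]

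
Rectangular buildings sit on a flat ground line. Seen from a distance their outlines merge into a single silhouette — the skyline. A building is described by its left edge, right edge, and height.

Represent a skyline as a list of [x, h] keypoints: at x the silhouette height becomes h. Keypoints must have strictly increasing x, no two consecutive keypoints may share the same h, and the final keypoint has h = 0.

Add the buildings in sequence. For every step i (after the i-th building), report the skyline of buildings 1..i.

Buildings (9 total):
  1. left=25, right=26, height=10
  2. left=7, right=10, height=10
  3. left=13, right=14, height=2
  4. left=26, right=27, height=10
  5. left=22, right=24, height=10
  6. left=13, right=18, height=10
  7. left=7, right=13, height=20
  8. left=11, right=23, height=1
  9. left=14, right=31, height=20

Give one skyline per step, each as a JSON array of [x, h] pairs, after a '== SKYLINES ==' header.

== SKYLINES ==
[[25,10],[26,0]]
[[7,10],[10,0],[25,10],[26,0]]
[[7,10],[10,0],[13,2],[14,0],[25,10],[26,0]]
[[7,10],[10,0],[13,2],[14,0],[25,10],[27,0]]
[[7,10],[10,0],[13,2],[14,0],[22,10],[24,0],[25,10],[27,0]]
[[7,10],[10,0],[13,10],[18,0],[22,10],[24,0],[25,10],[27,0]]
[[7,20],[13,10],[18,0],[22,10],[24,0],[25,10],[27,0]]
[[7,20],[13,10],[18,1],[22,10],[24,0],[25,10],[27,0]]
[[7,20],[13,10],[14,20],[31,0]]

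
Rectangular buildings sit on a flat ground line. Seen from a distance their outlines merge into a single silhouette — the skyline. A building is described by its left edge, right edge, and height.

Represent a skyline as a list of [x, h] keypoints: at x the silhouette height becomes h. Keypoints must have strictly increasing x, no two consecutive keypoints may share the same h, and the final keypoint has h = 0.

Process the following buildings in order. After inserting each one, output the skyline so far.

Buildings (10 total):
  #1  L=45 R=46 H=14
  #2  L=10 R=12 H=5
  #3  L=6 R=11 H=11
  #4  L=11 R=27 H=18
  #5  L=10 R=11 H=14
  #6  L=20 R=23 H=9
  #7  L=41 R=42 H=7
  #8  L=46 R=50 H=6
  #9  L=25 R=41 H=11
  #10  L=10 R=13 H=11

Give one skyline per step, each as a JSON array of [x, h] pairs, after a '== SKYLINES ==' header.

== SKYLINES ==
[[45,14],[46,0]]
[[10,5],[12,0],[45,14],[46,0]]
[[6,11],[11,5],[12,0],[45,14],[46,0]]
[[6,11],[11,18],[27,0],[45,14],[46,0]]
[[6,11],[10,14],[11,18],[27,0],[45,14],[46,0]]
[[6,11],[10,14],[11,18],[27,0],[45,14],[46,0]]
[[6,11],[10,14],[11,18],[27,0],[41,7],[42,0],[45,14],[46,0]]
[[6,11],[10,14],[11,18],[27,0],[41,7],[42,0],[45,14],[46,6],[50,0]]
[[6,11],[10,14],[11,18],[27,11],[41,7],[42,0],[45,14],[46,6],[50,0]]
[[6,11],[10,14],[11,18],[27,11],[41,7],[42,0],[45,14],[46,6],[50,0]]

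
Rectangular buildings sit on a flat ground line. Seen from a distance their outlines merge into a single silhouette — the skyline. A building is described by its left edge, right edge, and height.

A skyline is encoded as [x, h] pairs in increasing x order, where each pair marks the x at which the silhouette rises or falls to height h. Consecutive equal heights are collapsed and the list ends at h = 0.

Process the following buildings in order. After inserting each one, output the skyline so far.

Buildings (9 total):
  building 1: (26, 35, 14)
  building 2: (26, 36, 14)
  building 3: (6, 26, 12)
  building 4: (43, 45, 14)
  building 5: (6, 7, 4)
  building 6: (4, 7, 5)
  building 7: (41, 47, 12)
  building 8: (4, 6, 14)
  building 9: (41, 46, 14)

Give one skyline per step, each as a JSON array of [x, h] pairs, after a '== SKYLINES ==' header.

== SKYLINES ==
[[26,14],[35,0]]
[[26,14],[36,0]]
[[6,12],[26,14],[36,0]]
[[6,12],[26,14],[36,0],[43,14],[45,0]]
[[6,12],[26,14],[36,0],[43,14],[45,0]]
[[4,5],[6,12],[26,14],[36,0],[43,14],[45,0]]
[[4,5],[6,12],[26,14],[36,0],[41,12],[43,14],[45,12],[47,0]]
[[4,14],[6,12],[26,14],[36,0],[41,12],[43,14],[45,12],[47,0]]
[[4,14],[6,12],[26,14],[36,0],[41,14],[46,12],[47,0]]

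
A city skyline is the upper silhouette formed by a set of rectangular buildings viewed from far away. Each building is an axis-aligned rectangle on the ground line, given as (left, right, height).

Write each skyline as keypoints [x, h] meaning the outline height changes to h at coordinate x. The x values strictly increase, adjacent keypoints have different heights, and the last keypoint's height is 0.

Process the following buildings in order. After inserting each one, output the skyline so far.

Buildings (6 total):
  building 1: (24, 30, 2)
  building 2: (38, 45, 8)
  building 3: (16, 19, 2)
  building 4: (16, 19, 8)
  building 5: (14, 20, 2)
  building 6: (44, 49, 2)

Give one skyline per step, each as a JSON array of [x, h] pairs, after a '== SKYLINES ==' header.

== SKYLINES ==
[[24,2],[30,0]]
[[24,2],[30,0],[38,8],[45,0]]
[[16,2],[19,0],[24,2],[30,0],[38,8],[45,0]]
[[16,8],[19,0],[24,2],[30,0],[38,8],[45,0]]
[[14,2],[16,8],[19,2],[20,0],[24,2],[30,0],[38,8],[45,0]]
[[14,2],[16,8],[19,2],[20,0],[24,2],[30,0],[38,8],[45,2],[49,0]]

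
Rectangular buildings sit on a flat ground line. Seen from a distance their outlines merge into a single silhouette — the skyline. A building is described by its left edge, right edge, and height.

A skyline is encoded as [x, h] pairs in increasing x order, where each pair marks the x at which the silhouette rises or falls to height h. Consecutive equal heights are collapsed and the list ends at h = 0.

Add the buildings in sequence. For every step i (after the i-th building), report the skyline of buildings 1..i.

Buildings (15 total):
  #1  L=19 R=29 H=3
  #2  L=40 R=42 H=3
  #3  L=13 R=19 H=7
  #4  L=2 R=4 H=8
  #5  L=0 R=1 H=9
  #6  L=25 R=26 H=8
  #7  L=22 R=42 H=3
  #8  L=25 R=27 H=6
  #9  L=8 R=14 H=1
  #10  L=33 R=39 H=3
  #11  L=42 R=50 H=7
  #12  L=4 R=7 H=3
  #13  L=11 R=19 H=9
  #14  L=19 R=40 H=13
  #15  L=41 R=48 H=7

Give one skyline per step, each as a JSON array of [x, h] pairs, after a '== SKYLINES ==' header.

== SKYLINES ==
[[19,3],[29,0]]
[[19,3],[29,0],[40,3],[42,0]]
[[13,7],[19,3],[29,0],[40,3],[42,0]]
[[2,8],[4,0],[13,7],[19,3],[29,0],[40,3],[42,0]]
[[0,9],[1,0],[2,8],[4,0],[13,7],[19,3],[29,0],[40,3],[42,0]]
[[0,9],[1,0],[2,8],[4,0],[13,7],[19,3],[25,8],[26,3],[29,0],[40,3],[42,0]]
[[0,9],[1,0],[2,8],[4,0],[13,7],[19,3],[25,8],[26,3],[42,0]]
[[0,9],[1,0],[2,8],[4,0],[13,7],[19,3],[25,8],[26,6],[27,3],[42,0]]
[[0,9],[1,0],[2,8],[4,0],[8,1],[13,7],[19,3],[25,8],[26,6],[27,3],[42,0]]
[[0,9],[1,0],[2,8],[4,0],[8,1],[13,7],[19,3],[25,8],[26,6],[27,3],[42,0]]
[[0,9],[1,0],[2,8],[4,0],[8,1],[13,7],[19,3],[25,8],[26,6],[27,3],[42,7],[50,0]]
[[0,9],[1,0],[2,8],[4,3],[7,0],[8,1],[13,7],[19,3],[25,8],[26,6],[27,3],[42,7],[50,0]]
[[0,9],[1,0],[2,8],[4,3],[7,0],[8,1],[11,9],[19,3],[25,8],[26,6],[27,3],[42,7],[50,0]]
[[0,9],[1,0],[2,8],[4,3],[7,0],[8,1],[11,9],[19,13],[40,3],[42,7],[50,0]]
[[0,9],[1,0],[2,8],[4,3],[7,0],[8,1],[11,9],[19,13],[40,3],[41,7],[50,0]]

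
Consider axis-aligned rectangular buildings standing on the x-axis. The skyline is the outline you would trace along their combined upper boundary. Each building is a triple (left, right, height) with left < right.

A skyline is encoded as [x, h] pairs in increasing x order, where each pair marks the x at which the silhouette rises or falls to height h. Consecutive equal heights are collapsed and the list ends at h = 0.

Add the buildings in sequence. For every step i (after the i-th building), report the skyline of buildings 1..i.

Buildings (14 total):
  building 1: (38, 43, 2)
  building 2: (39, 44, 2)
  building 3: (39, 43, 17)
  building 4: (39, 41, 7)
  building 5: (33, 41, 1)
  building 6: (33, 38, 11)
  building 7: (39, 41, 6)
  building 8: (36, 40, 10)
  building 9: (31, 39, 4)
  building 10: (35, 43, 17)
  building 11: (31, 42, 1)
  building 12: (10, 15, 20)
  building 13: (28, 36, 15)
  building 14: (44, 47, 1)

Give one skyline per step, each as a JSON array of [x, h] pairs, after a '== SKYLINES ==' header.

== SKYLINES ==
[[38,2],[43,0]]
[[38,2],[44,0]]
[[38,2],[39,17],[43,2],[44,0]]
[[38,2],[39,17],[43,2],[44,0]]
[[33,1],[38,2],[39,17],[43,2],[44,0]]
[[33,11],[38,2],[39,17],[43,2],[44,0]]
[[33,11],[38,2],[39,17],[43,2],[44,0]]
[[33,11],[38,10],[39,17],[43,2],[44,0]]
[[31,4],[33,11],[38,10],[39,17],[43,2],[44,0]]
[[31,4],[33,11],[35,17],[43,2],[44,0]]
[[31,4],[33,11],[35,17],[43,2],[44,0]]
[[10,20],[15,0],[31,4],[33,11],[35,17],[43,2],[44,0]]
[[10,20],[15,0],[28,15],[35,17],[43,2],[44,0]]
[[10,20],[15,0],[28,15],[35,17],[43,2],[44,1],[47,0]]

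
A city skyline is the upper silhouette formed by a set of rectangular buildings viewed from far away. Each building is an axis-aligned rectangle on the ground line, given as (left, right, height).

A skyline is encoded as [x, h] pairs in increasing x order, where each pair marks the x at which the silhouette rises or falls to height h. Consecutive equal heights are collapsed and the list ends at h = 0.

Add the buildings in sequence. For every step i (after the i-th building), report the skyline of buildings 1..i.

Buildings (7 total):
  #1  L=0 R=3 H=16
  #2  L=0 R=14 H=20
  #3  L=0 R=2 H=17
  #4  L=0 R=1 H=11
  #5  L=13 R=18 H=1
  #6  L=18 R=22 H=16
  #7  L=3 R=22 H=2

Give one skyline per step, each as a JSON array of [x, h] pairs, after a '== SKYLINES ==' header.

== SKYLINES ==
[[0,16],[3,0]]
[[0,20],[14,0]]
[[0,20],[14,0]]
[[0,20],[14,0]]
[[0,20],[14,1],[18,0]]
[[0,20],[14,1],[18,16],[22,0]]
[[0,20],[14,2],[18,16],[22,0]]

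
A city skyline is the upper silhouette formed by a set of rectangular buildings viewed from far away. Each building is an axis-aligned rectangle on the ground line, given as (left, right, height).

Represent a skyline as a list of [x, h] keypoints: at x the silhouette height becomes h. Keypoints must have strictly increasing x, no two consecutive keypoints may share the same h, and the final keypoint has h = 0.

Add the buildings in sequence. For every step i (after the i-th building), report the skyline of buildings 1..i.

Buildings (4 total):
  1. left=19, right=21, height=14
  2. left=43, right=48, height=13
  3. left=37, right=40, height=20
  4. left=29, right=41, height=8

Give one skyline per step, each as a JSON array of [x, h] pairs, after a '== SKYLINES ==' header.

== SKYLINES ==
[[19,14],[21,0]]
[[19,14],[21,0],[43,13],[48,0]]
[[19,14],[21,0],[37,20],[40,0],[43,13],[48,0]]
[[19,14],[21,0],[29,8],[37,20],[40,8],[41,0],[43,13],[48,0]]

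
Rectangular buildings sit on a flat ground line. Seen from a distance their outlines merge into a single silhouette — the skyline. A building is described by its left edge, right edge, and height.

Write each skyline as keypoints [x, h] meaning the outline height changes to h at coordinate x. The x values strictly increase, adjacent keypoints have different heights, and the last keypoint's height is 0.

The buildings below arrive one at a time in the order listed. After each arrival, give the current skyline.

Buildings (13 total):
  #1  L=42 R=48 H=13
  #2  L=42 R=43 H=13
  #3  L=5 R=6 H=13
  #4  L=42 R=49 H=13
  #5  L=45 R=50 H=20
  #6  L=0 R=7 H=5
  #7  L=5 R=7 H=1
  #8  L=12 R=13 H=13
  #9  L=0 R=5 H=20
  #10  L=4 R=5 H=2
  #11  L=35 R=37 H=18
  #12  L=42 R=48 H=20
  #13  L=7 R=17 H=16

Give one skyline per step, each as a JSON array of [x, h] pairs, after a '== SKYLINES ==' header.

== SKYLINES ==
[[42,13],[48,0]]
[[42,13],[48,0]]
[[5,13],[6,0],[42,13],[48,0]]
[[5,13],[6,0],[42,13],[49,0]]
[[5,13],[6,0],[42,13],[45,20],[50,0]]
[[0,5],[5,13],[6,5],[7,0],[42,13],[45,20],[50,0]]
[[0,5],[5,13],[6,5],[7,0],[42,13],[45,20],[50,0]]
[[0,5],[5,13],[6,5],[7,0],[12,13],[13,0],[42,13],[45,20],[50,0]]
[[0,20],[5,13],[6,5],[7,0],[12,13],[13,0],[42,13],[45,20],[50,0]]
[[0,20],[5,13],[6,5],[7,0],[12,13],[13,0],[42,13],[45,20],[50,0]]
[[0,20],[5,13],[6,5],[7,0],[12,13],[13,0],[35,18],[37,0],[42,13],[45,20],[50,0]]
[[0,20],[5,13],[6,5],[7,0],[12,13],[13,0],[35,18],[37,0],[42,20],[50,0]]
[[0,20],[5,13],[6,5],[7,16],[17,0],[35,18],[37,0],[42,20],[50,0]]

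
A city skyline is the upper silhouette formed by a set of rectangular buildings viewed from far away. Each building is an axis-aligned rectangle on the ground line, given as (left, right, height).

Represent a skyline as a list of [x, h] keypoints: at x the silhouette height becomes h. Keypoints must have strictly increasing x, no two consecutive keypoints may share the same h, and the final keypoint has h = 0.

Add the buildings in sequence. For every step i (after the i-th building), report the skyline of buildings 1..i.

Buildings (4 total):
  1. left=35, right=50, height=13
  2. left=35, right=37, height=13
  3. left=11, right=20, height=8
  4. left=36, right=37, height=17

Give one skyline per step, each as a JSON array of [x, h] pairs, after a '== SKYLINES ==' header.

== SKYLINES ==
[[35,13],[50,0]]
[[35,13],[50,0]]
[[11,8],[20,0],[35,13],[50,0]]
[[11,8],[20,0],[35,13],[36,17],[37,13],[50,0]]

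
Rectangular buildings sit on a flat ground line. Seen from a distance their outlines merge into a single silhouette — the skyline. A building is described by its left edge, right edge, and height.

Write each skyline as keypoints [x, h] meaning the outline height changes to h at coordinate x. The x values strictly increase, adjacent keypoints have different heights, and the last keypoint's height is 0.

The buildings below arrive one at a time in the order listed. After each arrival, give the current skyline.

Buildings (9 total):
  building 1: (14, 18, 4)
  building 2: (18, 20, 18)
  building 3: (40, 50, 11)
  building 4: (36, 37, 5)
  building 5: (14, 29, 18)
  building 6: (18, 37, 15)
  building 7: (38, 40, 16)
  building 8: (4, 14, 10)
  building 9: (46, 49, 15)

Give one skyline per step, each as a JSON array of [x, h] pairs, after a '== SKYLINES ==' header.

== SKYLINES ==
[[14,4],[18,0]]
[[14,4],[18,18],[20,0]]
[[14,4],[18,18],[20,0],[40,11],[50,0]]
[[14,4],[18,18],[20,0],[36,5],[37,0],[40,11],[50,0]]
[[14,18],[29,0],[36,5],[37,0],[40,11],[50,0]]
[[14,18],[29,15],[37,0],[40,11],[50,0]]
[[14,18],[29,15],[37,0],[38,16],[40,11],[50,0]]
[[4,10],[14,18],[29,15],[37,0],[38,16],[40,11],[50,0]]
[[4,10],[14,18],[29,15],[37,0],[38,16],[40,11],[46,15],[49,11],[50,0]]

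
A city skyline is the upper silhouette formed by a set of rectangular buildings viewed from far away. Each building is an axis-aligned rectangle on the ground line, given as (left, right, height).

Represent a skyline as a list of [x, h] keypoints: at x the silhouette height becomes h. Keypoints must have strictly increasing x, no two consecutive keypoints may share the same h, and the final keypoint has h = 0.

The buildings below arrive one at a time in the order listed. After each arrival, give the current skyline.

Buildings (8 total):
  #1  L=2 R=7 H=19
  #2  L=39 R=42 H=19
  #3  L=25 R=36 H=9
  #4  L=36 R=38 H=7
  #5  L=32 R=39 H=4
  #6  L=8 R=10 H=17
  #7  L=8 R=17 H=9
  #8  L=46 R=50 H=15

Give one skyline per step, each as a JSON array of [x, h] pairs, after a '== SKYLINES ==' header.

== SKYLINES ==
[[2,19],[7,0]]
[[2,19],[7,0],[39,19],[42,0]]
[[2,19],[7,0],[25,9],[36,0],[39,19],[42,0]]
[[2,19],[7,0],[25,9],[36,7],[38,0],[39,19],[42,0]]
[[2,19],[7,0],[25,9],[36,7],[38,4],[39,19],[42,0]]
[[2,19],[7,0],[8,17],[10,0],[25,9],[36,7],[38,4],[39,19],[42,0]]
[[2,19],[7,0],[8,17],[10,9],[17,0],[25,9],[36,7],[38,4],[39,19],[42,0]]
[[2,19],[7,0],[8,17],[10,9],[17,0],[25,9],[36,7],[38,4],[39,19],[42,0],[46,15],[50,0]]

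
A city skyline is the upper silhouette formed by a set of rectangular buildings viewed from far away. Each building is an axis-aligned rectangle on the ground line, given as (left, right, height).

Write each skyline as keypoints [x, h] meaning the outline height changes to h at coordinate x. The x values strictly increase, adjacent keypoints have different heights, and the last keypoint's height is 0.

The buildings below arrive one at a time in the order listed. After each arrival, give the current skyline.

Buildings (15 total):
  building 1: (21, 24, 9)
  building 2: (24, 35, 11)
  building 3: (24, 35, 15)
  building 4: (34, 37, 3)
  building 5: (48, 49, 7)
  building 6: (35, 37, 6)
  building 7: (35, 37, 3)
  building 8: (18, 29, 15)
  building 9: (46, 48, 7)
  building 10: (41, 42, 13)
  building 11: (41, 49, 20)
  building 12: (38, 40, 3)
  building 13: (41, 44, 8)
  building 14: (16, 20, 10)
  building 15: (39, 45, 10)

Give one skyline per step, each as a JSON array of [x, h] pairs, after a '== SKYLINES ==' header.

== SKYLINES ==
[[21,9],[24,0]]
[[21,9],[24,11],[35,0]]
[[21,9],[24,15],[35,0]]
[[21,9],[24,15],[35,3],[37,0]]
[[21,9],[24,15],[35,3],[37,0],[48,7],[49,0]]
[[21,9],[24,15],[35,6],[37,0],[48,7],[49,0]]
[[21,9],[24,15],[35,6],[37,0],[48,7],[49,0]]
[[18,15],[35,6],[37,0],[48,7],[49,0]]
[[18,15],[35,6],[37,0],[46,7],[49,0]]
[[18,15],[35,6],[37,0],[41,13],[42,0],[46,7],[49,0]]
[[18,15],[35,6],[37,0],[41,20],[49,0]]
[[18,15],[35,6],[37,0],[38,3],[40,0],[41,20],[49,0]]
[[18,15],[35,6],[37,0],[38,3],[40,0],[41,20],[49,0]]
[[16,10],[18,15],[35,6],[37,0],[38,3],[40,0],[41,20],[49,0]]
[[16,10],[18,15],[35,6],[37,0],[38,3],[39,10],[41,20],[49,0]]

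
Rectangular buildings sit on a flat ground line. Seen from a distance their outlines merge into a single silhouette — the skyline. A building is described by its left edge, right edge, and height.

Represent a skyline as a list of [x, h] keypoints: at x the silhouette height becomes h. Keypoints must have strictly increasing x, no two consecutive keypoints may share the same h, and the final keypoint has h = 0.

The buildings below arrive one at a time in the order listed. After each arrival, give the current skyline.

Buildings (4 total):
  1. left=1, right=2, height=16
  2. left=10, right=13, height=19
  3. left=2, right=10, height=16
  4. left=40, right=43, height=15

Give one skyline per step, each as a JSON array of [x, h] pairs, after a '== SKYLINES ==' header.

== SKYLINES ==
[[1,16],[2,0]]
[[1,16],[2,0],[10,19],[13,0]]
[[1,16],[10,19],[13,0]]
[[1,16],[10,19],[13,0],[40,15],[43,0]]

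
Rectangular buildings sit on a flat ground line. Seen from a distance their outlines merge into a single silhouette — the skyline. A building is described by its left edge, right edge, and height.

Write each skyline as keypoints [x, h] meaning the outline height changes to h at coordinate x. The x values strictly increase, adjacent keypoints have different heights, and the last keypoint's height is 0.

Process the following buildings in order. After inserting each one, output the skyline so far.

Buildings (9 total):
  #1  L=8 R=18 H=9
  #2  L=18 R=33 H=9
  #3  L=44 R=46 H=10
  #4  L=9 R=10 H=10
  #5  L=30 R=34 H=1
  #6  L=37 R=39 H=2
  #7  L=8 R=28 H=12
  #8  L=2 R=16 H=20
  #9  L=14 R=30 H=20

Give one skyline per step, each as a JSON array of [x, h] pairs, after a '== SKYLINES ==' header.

== SKYLINES ==
[[8,9],[18,0]]
[[8,9],[33,0]]
[[8,9],[33,0],[44,10],[46,0]]
[[8,9],[9,10],[10,9],[33,0],[44,10],[46,0]]
[[8,9],[9,10],[10,9],[33,1],[34,0],[44,10],[46,0]]
[[8,9],[9,10],[10,9],[33,1],[34,0],[37,2],[39,0],[44,10],[46,0]]
[[8,12],[28,9],[33,1],[34,0],[37,2],[39,0],[44,10],[46,0]]
[[2,20],[16,12],[28,9],[33,1],[34,0],[37,2],[39,0],[44,10],[46,0]]
[[2,20],[30,9],[33,1],[34,0],[37,2],[39,0],[44,10],[46,0]]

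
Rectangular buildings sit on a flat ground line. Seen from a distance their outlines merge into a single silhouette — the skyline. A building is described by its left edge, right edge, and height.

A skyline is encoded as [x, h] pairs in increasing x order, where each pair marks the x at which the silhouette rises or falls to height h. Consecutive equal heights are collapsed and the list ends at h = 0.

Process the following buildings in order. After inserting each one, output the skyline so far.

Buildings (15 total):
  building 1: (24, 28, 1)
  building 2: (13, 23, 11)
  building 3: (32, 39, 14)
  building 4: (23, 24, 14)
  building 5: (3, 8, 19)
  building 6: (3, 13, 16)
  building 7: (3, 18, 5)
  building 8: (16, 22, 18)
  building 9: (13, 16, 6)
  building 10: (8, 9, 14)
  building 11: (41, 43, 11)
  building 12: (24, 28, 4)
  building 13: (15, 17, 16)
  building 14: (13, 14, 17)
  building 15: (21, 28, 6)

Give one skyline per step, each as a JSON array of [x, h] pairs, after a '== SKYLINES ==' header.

== SKYLINES ==
[[24,1],[28,0]]
[[13,11],[23,0],[24,1],[28,0]]
[[13,11],[23,0],[24,1],[28,0],[32,14],[39,0]]
[[13,11],[23,14],[24,1],[28,0],[32,14],[39,0]]
[[3,19],[8,0],[13,11],[23,14],[24,1],[28,0],[32,14],[39,0]]
[[3,19],[8,16],[13,11],[23,14],[24,1],[28,0],[32,14],[39,0]]
[[3,19],[8,16],[13,11],[23,14],[24,1],[28,0],[32,14],[39,0]]
[[3,19],[8,16],[13,11],[16,18],[22,11],[23,14],[24,1],[28,0],[32,14],[39,0]]
[[3,19],[8,16],[13,11],[16,18],[22,11],[23,14],[24,1],[28,0],[32,14],[39,0]]
[[3,19],[8,16],[13,11],[16,18],[22,11],[23,14],[24,1],[28,0],[32,14],[39,0]]
[[3,19],[8,16],[13,11],[16,18],[22,11],[23,14],[24,1],[28,0],[32,14],[39,0],[41,11],[43,0]]
[[3,19],[8,16],[13,11],[16,18],[22,11],[23,14],[24,4],[28,0],[32,14],[39,0],[41,11],[43,0]]
[[3,19],[8,16],[13,11],[15,16],[16,18],[22,11],[23,14],[24,4],[28,0],[32,14],[39,0],[41,11],[43,0]]
[[3,19],[8,16],[13,17],[14,11],[15,16],[16,18],[22,11],[23,14],[24,4],[28,0],[32,14],[39,0],[41,11],[43,0]]
[[3,19],[8,16],[13,17],[14,11],[15,16],[16,18],[22,11],[23,14],[24,6],[28,0],[32,14],[39,0],[41,11],[43,0]]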